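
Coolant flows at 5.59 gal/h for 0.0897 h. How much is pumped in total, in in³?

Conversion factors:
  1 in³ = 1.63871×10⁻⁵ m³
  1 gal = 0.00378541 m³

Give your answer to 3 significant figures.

116 in³

5.59 gal/h → 5.8779×10⁻⁶ m³/s
0.0897 h → 322.92 s
V = Q × t = 5.8779×10⁻⁶ × 322.92 = 0.00189809 m³
In in³: 0.00189809 / 1.63871×10⁻⁵ = 115.828 in³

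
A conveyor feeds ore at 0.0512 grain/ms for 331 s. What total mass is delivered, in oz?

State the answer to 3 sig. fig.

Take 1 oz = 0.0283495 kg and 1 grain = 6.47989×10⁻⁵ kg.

38.7 oz

0.0512 grain/ms → 0.0033177 kg/s
m = ṁ × t = 0.0033177 × 331 = 1.09816 kg
In oz: 1.09816 / 0.0283495 = 38.7365 oz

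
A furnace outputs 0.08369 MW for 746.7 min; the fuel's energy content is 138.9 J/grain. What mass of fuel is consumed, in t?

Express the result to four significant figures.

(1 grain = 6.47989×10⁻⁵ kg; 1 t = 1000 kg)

0.08369 MW → 83690 W
746.7 min → 44802 s
E = P × t = 83690 × 44802 = 3.74948×10⁹ J
138.9 J/grain → 2.14355×10⁶ J/kg
m = E / e_s = 3.74948×10⁹ / 2.14355×10⁶ = 1749.19 kg
In t: 1749.19 / 1000 = 1.74919 t

1.749 t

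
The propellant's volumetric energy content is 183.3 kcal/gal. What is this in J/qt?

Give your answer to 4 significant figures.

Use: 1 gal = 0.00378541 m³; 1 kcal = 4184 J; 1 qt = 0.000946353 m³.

183.3 kcal/gal × 4184 J/kcal ÷ 0.00378541 m³/gal = 2.02601×10⁸ J/m³
2.02601×10⁸ J/m³ × 0.000946353 m³/qt = 191732 J/qt

1.917×10⁵ J/qt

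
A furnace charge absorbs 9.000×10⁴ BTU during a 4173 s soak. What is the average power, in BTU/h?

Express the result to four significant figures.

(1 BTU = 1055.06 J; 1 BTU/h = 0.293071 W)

7.764×10⁴ BTU/h

9.000×10⁴ BTU × 1055.06 → 9.49554×10⁷ J
P = E / t = 9.49554×10⁷ J / 4173 s = 22754.7 W
22754.7 W ÷ (0.293071 W/BTU/h) = 77642.3 BTU/h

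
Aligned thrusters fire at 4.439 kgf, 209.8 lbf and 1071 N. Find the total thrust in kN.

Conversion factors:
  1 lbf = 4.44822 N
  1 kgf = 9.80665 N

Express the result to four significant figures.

2.048 kN

4.439 kgf × 9.80665 = 43.5317 N
209.8 lbf × 4.44822 = 933.237 N
1071 N (already N)
Sum: 43.5317 + 933.237 + 1071 = 2047.77 N
In kN: 2047.77 / 1000 = 2.04777 kN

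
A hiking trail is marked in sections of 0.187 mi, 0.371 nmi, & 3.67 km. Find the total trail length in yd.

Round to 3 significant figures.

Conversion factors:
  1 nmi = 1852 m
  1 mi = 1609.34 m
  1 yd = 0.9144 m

5090 yd

0.187 mi × 1609.34 = 300.947 m
0.371 nmi × 1852 = 687.092 m
3.67 km × 1000 = 3670 m
Combined: 300.947 + 687.092 + 3670 = 4658.04 m
In yd: 4658.04 / 0.9144 = 5094.09 yd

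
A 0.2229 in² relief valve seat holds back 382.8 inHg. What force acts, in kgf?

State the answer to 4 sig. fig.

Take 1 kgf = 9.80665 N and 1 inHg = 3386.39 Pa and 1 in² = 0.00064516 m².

382.8 inHg × 3386.39 = 1.29631×10⁶ Pa
0.2229 in² × 0.00064516 = 1.43806×10⁻⁴ m²
F = P × A = 1.29631×10⁶ Pa × 1.43806×10⁻⁴ m² = 186.417 N
186.417 N ÷ (9.80665 N/kgf) = 19.0092 kgf

19.01 kgf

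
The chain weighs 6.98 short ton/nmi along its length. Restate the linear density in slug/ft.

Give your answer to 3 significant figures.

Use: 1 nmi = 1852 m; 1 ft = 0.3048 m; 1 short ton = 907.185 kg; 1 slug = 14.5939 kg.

6.98 short ton/nmi × 907.185 kg/short ton ÷ 1852 m/nmi = 3.41909 kg/m
3.41909 kg/m ÷ 14.5939 kg/slug × 0.3048 m/ft = 0.0714092 slug/ft

0.0714 slug/ft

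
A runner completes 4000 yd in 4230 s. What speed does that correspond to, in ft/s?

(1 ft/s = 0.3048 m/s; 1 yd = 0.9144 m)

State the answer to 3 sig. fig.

4000 yd × 0.9144 = 3657.6 m
v = d / t = 3657.6 m / 4230 s = 0.864681 m/s
0.864681 m/s ÷ (0.3048 m/s/ft/s) = 2.83688 ft/s

2.84 ft/s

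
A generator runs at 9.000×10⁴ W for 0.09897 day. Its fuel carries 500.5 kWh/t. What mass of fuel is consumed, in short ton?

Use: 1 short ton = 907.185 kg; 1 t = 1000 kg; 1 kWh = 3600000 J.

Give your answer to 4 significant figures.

0.09897 day → 8551.01 s
E = P × t = 90000 × 8551.01 = 7.69591×10⁸ J
500.5 kWh/t → 1.8018×10⁶ J/kg
m = E / e_s = 7.69591×10⁸ / 1.8018×10⁶ = 427.123 kg
In short ton: 427.123 / 907.185 = 0.470822 short ton

0.4708 short ton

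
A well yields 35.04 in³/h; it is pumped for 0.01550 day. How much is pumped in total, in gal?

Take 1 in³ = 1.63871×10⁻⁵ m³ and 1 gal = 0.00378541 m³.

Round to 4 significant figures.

0.05643 gal

35.04 in³/h → 1.59501×10⁻⁷ m³/s
0.01550 day → 1339.2 s
V = Q × t = 1.59501×10⁻⁷ × 1339.2 = 2.13604×10⁻⁴ m³
In gal: 2.13604×10⁻⁴ / 0.00378541 = 0.0564282 gal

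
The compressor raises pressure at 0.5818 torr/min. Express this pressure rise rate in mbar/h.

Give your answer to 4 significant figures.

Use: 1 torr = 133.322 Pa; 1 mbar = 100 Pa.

46.54 mbar/h

0.5818 torr/min × 133.322 Pa/torr ÷ 60 s/min = 1.29278 Pa/s
1.29278 Pa/s ÷ 100 Pa/mbar × 3600 s/h = 46.5401 mbar/h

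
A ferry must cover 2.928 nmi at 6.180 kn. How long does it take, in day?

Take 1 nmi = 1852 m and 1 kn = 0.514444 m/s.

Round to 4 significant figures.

0.01974 day

2.928 nmi × 1852 → 5422.66 m
6.180 kn × 0.514444 → 3.17926 m/s
t = d / v = 5422.66 m / 3.17926 m/s = 1705.64 s
1705.64 s ÷ (86400 s/day) = 0.0197412 day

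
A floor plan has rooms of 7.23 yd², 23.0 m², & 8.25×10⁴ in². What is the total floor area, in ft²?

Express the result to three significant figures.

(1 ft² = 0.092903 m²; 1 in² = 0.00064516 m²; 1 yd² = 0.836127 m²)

7.23 yd² × 0.836127 → 6.0452 m²
23.0 m² (already m²)
8.25×10⁴ in² × 0.00064516 → 53.2257 m²
Sum: 6.0452 + 23 + 53.2257 = 82.2709 m²
In ft²: 82.2709 / 0.092903 = 885.557 ft²

886 ft²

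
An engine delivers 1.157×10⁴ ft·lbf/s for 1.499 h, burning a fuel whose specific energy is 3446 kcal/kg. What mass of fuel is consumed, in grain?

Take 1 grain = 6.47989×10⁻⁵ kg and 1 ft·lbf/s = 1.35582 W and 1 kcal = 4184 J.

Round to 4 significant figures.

9.061×10⁴ grain

1.157×10⁴ ft·lbf/s → 15686.8 W
1.499 h → 5396.4 s
E = P × t = 15686.8 × 5396.4 = 8.46522×10⁷ J
3446 kcal/kg → 1.44181×10⁷ J/kg
m = E / e_s = 8.46522×10⁷ / 1.44181×10⁷ = 5.87125 kg
In grain: 5.87125 / 6.47989×10⁻⁵ = 90607.2 grain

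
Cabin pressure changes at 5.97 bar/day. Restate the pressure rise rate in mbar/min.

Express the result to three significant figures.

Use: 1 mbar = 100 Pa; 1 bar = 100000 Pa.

5.97 bar/day × 100000 Pa/bar ÷ 86400 s/day = 6.90972 Pa/s
6.90972 Pa/s ÷ 100 Pa/mbar × 60 s/min = 4.14583 mbar/min

4.15 mbar/min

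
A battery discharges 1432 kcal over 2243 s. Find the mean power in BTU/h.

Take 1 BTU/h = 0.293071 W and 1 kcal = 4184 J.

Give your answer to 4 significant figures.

9114 BTU/h

1432 kcal × 4184 = 5.99149×10⁶ J
P = E / t = 5.99149×10⁶ J / 2243 s = 2671.19 W
2671.19 W ÷ (0.293071 W/BTU/h) = 9114.48 BTU/h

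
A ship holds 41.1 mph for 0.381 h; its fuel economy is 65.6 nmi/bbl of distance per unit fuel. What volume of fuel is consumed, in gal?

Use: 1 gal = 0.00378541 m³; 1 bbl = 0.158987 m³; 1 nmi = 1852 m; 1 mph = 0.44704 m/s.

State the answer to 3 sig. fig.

41.1 mph → 18.3733 m/s
0.381 h → 1371.6 s
d = v × t = 18.3733 × 1371.6 = 25200.8 m
65.6 nmi/bbl → 764158 m/m³
V = d / (distance per unit fuel) = 25200.8 / 764158 = 0.0329785 m³
In gal: 0.0329785 / 0.00378541 = 8.712 gal

8.71 gal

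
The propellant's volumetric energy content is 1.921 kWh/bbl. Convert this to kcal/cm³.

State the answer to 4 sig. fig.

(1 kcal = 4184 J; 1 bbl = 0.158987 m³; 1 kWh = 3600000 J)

0.01040 kcal/cm³

1.921 kWh/bbl × 3600000 J/kWh ÷ 0.158987 m³/bbl = 4.34979×10⁷ J/m³
4.34979×10⁷ J/m³ ÷ 4184 J/kcal × 10⁻⁶ m³/cm³ = 0.0103962 kcal/cm³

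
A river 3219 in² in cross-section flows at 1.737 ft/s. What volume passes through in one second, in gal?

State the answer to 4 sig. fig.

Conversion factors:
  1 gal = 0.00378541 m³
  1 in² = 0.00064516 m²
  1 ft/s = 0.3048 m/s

290.5 gal

1.737 ft/s × 0.3048 = 0.529438 m/s
3219 in² × 0.00064516 = 2.07677 m²
V = v × A × t = 0.529438 m/s × 2.07677 m² × 1 s = 1.09952 m³
1.09952 m³ ÷ (0.00378541 m³/gal) = 290.463 gal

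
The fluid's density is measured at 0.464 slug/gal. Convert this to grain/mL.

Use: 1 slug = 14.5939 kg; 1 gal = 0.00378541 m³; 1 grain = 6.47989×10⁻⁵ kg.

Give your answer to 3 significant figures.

0.464 slug/gal × 14.5939 kg/slug ÷ 0.00378541 m³/gal = 1788.86 kg/m³
1788.86 kg/m³ ÷ 6.47989×10⁻⁵ kg/grain × 10⁻⁶ m³/mL = 27.6063 grain/mL

27.6 grain/mL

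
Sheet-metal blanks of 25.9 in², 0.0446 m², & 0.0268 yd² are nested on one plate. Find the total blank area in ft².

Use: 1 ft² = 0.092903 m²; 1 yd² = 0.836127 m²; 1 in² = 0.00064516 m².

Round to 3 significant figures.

0.901 ft²

25.9 in² × 0.00064516 = 0.0167096 m²
0.0446 m² (already m²)
0.0268 yd² × 0.836127 = 0.0224082 m²
Total: 0.0167096 + 0.0446 + 0.0224082 = 0.0837178 m²
In ft²: 0.0837178 / 0.092903 = 0.901131 ft²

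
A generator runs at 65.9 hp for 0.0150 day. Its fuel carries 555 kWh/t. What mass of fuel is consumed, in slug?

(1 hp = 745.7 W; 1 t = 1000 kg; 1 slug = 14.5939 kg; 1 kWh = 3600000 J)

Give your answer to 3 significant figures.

65.9 hp → 49141.6 W
0.0150 day → 1296 s
E = P × t = 49141.6 × 1296 = 6.36875×10⁷ J
555 kWh/t → 1.998×10⁶ J/kg
m = E / e_s = 6.36875×10⁷ / 1.998×10⁶ = 31.8756 kg
In slug: 31.8756 / 14.5939 = 2.18417 slug

2.18 slug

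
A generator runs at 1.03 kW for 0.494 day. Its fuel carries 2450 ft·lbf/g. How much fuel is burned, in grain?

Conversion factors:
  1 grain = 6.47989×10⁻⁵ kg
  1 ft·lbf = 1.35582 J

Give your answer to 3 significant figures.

2.04×10⁵ grain

1.03 kW → 1030 W
0.494 day → 42681.6 s
E = P × t = 1030 × 42681.6 = 4.3962×10⁷ J
2450 ft·lbf/g → 3.32176×10⁶ J/kg
m = E / e_s = 4.3962×10⁷ / 3.32176×10⁶ = 13.2346 kg
In grain: 13.2346 / 6.47989×10⁻⁵ = 204241 grain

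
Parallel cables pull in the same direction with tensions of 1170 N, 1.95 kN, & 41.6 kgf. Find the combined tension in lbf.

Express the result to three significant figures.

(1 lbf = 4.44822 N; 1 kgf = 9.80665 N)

793 lbf

1170 N (already N)
1.95 kN × 1000 = 1950 N
41.6 kgf × 9.80665 = 407.957 N
Sum: 1170 + 1950 + 407.957 = 3527.96 N
In lbf: 3527.96 / 4.44822 = 793.117 lbf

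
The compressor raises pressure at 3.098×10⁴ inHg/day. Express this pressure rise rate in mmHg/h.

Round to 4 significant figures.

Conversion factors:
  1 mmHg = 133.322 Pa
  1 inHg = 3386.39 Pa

3.279×10⁴ mmHg/h

3.098×10⁴ inHg/day × 3386.39 Pa/inHg ÷ 86400 s/day = 1214.24 Pa/s
1214.24 Pa/s ÷ 133.322 Pa/mmHg × 3600 s/h = 32787.3 mmHg/h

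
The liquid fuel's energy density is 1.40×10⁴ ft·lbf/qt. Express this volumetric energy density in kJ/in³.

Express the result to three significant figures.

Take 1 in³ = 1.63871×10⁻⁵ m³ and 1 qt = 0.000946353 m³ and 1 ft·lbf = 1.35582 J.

1.40×10⁴ ft·lbf/qt × 1.35582 J/ft·lbf ÷ 0.000946353 m³/qt = 2.00575×10⁷ J/m³
2.00575×10⁷ J/m³ ÷ 1000 J/kJ × 1.63871×10⁻⁵ m³/in³ = 0.328684 kJ/in³

0.329 kJ/in³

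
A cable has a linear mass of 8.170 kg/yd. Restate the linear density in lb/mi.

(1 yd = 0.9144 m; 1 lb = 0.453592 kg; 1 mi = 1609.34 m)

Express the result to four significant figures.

3.170×10⁴ lb/mi

8.170 kg/yd ÷ 0.9144 m/yd = 8.93482 kg/m
8.93482 kg/m ÷ 0.453592 kg/lb × 1609.34 m/mi = 31700.7 lb/mi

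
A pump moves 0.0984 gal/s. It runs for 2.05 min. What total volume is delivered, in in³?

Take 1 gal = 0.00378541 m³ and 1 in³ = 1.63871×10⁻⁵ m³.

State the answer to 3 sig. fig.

0.0984 gal/s → 3.72484×10⁻⁴ m³/s
2.05 min → 123 s
V = Q × t = 3.72484×10⁻⁴ × 123 = 0.0458155 m³
In in³: 0.0458155 / 1.63871×10⁻⁵ = 2795.83 in³

2800 in³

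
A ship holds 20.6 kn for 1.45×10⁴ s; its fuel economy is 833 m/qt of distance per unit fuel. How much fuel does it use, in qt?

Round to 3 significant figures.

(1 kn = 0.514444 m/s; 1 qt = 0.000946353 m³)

20.6 kn → 10.5975 m/s
d = v × t = 10.5975 × 14500 = 153664 m
833 m/qt → 880221 m/m³
V = d / (distance per unit fuel) = 153664 / 880221 = 0.174574 m³
In qt: 0.174574 / 0.000946353 = 184.47 qt

184 qt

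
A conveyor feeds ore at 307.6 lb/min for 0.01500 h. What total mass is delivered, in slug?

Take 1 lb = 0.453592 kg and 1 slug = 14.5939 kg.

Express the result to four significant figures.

307.6 lb/min → 2.32541 kg/s
0.01500 h → 54 s
m = ṁ × t = 2.32541 × 54 = 125.572 kg
In slug: 125.572 / 14.5939 = 8.60442 slug

8.604 slug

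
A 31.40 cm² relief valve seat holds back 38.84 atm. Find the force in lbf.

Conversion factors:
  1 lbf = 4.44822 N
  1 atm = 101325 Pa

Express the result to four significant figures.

2778 lbf

38.84 atm × 101325 → 3.93546×10⁶ Pa
31.40 cm² × 0.0001 → 0.00314 m²
F = P × A = 3.93546×10⁶ Pa × 0.00314 m² = 12357.3 N
12357.3 N ÷ (4.44822 N/lbf) = 2778.03 lbf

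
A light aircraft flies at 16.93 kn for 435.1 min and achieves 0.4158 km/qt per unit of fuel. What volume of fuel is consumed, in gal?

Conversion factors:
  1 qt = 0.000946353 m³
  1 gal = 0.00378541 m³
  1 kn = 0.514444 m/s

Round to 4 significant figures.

16.93 kn → 8.70954 m/s
435.1 min → 26106 s
d = v × t = 8.70954 × 26106 = 227371 m
0.4158 km/qt → 439371 m/m³
V = d / (distance per unit fuel) = 227371 / 439371 = 0.517492 m³
In gal: 0.517492 / 0.00378541 = 136.707 gal

136.7 gal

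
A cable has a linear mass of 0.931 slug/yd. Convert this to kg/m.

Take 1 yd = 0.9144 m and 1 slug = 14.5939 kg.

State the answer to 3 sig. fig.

14.9 kg/m

0.931 slug/yd × 14.5939 kg/slug ÷ 0.9144 m/yd = 14.8588 kg/m
14.8588 kg/m  = 14.8588 kg/m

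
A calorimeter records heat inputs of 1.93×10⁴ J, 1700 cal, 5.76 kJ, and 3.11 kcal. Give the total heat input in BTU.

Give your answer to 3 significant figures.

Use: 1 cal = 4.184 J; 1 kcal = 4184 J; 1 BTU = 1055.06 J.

42.8 BTU

1.93×10⁴ J (already J)
1700 cal × 4.184 → 7112.8 J
5.76 kJ × 1000 → 5760 J
3.11 kcal × 4184 → 13012.2 J
Sum: 19300 + 7112.8 + 5760 + 13012.2 = 45185 J
In BTU: 45185 / 1055.06 = 42.8269 BTU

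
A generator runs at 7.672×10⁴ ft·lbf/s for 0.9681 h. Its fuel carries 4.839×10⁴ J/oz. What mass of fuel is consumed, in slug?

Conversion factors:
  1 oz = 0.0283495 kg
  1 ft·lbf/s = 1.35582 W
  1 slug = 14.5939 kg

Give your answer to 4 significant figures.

14.55 slug

7.672×10⁴ ft·lbf/s → 104019 W
0.9681 h → 3485.16 s
E = P × t = 104019 × 3485.16 = 3.62523×10⁸ J
4.839×10⁴ J/oz → 1.70691×10⁶ J/kg
m = E / e_s = 3.62523×10⁸ / 1.70691×10⁶ = 212.386 kg
In slug: 212.386 / 14.5939 = 14.5531 slug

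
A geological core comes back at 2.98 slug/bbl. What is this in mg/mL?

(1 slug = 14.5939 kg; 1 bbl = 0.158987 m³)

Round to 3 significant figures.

2.98 slug/bbl × 14.5939 kg/slug ÷ 0.158987 m³/bbl = 273.543 kg/m³
273.543 kg/m³ ÷ 10⁻⁶ kg/mg × 10⁻⁶ m³/mL = 273.543 mg/mL

274 mg/mL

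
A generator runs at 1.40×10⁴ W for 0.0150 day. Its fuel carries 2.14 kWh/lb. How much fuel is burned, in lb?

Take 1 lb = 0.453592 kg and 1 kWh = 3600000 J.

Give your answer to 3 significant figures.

0.0150 day → 1296 s
E = P × t = 14000 × 1296 = 1.8144×10⁷ J
2.14 kWh/lb → 1.69844×10⁷ J/kg
m = E / e_s = 1.8144×10⁷ / 1.69844×10⁷ = 1.06827 kg
In lb: 1.06827 / 0.453592 = 2.35513 lb

2.36 lb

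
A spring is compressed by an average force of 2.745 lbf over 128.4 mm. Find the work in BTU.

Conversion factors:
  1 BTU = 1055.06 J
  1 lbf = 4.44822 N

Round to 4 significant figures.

2.745 lbf × 4.44822 → 12.2104 N
128.4 mm × 0.001 → 0.1284 m
W = F × d = 12.2104 N × 0.1284 m = 1.56782 J
1.56782 J ÷ (1055.06 J/BTU) = 0.001486 BTU

0.001486 BTU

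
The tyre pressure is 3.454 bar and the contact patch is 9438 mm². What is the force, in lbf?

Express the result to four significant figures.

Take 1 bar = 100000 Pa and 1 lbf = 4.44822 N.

732.9 lbf

3.454 bar × 100000 → 345400 Pa
9438 mm² × 10⁻⁶ → 0.009438 m²
F = P × A = 345400 Pa × 0.009438 m² = 3259.89 N
3259.89 N ÷ (4.44822 N/lbf) = 732.853 lbf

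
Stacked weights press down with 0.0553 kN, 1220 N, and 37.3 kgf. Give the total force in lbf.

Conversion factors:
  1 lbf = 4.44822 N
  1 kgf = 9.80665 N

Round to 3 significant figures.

369 lbf

0.0553 kN × 1000 = 55.3 N
1220 N (already N)
37.3 kgf × 9.80665 = 365.788 N
Sum: 55.3 + 1220 + 365.788 = 1641.09 N
In lbf: 1641.09 / 4.44822 = 368.932 lbf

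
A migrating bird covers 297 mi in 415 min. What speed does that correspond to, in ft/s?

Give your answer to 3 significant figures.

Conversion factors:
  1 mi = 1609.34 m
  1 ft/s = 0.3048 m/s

297 mi × 1609.34 → 477974 m
415 min × 60 → 24900 s
v = d / t = 477974 m / 24900 s = 19.1957 m/s
19.1957 m/s ÷ (0.3048 m/s/ft/s) = 62.978 ft/s

63.0 ft/s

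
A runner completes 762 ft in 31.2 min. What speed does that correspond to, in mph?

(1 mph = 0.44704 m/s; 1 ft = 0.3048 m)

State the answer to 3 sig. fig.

762 ft × 0.3048 → 232.258 m
31.2 min × 60 → 1872 s
v = d / t = 232.258 m / 1872 s = 0.124069 m/s
0.124069 m/s ÷ (0.44704 m/s/mph) = 0.277534 mph

0.278 mph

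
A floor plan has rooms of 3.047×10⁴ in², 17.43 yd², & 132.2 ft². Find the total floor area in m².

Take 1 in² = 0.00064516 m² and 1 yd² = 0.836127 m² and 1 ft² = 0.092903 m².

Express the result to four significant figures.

3.047×10⁴ in² × 0.00064516 = 19.658 m²
17.43 yd² × 0.836127 = 14.5737 m²
132.2 ft² × 0.092903 = 12.2818 m²
Total: 19.658 + 14.5737 + 12.2818 = 46.5135 m²

46.51 m²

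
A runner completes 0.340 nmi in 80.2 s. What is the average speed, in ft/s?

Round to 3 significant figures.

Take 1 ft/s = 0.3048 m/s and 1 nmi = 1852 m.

25.8 ft/s

0.340 nmi × 1852 = 629.68 m
v = d / t = 629.68 m / 80.2 s = 7.85137 m/s
7.85137 m/s ÷ (0.3048 m/s/ft/s) = 25.7591 ft/s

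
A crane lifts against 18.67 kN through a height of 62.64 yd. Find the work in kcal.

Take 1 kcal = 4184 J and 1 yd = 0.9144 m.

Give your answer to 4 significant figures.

18.67 kN × 1000 = 18670 N
62.64 yd × 0.9144 = 57.278 m
W = F × d = 18670 N × 57.278 m = 1.06938×10⁶ J
1.06938×10⁶ J ÷ (4184 J/kcal) = 255.588 kcal

255.6 kcal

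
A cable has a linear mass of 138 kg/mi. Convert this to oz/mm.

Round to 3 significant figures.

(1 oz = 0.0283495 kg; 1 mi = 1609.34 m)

0.00302 oz/mm

138 kg/mi ÷ 1609.34 m/mi = 0.0857494 kg/m
0.0857494 kg/m ÷ 0.0283495 kg/oz × 0.001 m/mm = 0.00302472 oz/mm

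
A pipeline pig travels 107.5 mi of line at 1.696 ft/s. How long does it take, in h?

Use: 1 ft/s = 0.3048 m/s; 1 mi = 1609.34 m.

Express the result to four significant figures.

107.5 mi × 1609.34 = 173004 m
1.696 ft/s × 0.3048 = 0.516941 m/s
t = d / v = 173004 m / 0.516941 m/s = 334669 s
334669 s ÷ (3600 s/h) = 92.9636 h

92.96 h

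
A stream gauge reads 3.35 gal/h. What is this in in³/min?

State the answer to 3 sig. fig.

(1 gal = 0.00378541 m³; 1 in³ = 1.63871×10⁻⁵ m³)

12.9 in³/min

3.35 gal/h × 0.00378541 m³/gal ÷ 3600 s/h = 3.52253×10⁻⁶ m³/s
3.52253×10⁻⁶ m³/s ÷ 1.63871×10⁻⁵ m³/in³ × 60 s/min = 12.8974 in³/min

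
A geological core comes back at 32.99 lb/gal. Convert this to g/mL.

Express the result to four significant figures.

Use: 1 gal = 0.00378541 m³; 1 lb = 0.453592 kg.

3.953 g/mL

32.99 lb/gal × 0.453592 kg/lb ÷ 0.00378541 m³/gal = 3953.07 kg/m³
3953.07 kg/m³ ÷ 0.001 kg/g × 10⁻⁶ m³/mL = 3.95307 g/mL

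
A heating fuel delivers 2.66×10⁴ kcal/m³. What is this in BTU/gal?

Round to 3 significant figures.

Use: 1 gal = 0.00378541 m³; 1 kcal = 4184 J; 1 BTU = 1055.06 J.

399 BTU/gal

2.66×10⁴ kcal/m³ × 4184 J/kcal = 1.11294×10⁸ J/m³
1.11294×10⁸ J/m³ ÷ 1055.06 J/BTU × 0.00378541 m³/gal = 399.308 BTU/gal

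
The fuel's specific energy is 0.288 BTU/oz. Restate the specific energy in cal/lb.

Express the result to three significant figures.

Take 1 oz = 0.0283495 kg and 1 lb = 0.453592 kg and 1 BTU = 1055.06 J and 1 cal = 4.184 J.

0.288 BTU/oz × 1055.06 J/BTU ÷ 0.0283495 kg/oz = 10718.3 J/kg
10718.3 J/kg ÷ 4.184 J/cal × 0.453592 kg/lb = 1161.98 cal/lb

1160 cal/lb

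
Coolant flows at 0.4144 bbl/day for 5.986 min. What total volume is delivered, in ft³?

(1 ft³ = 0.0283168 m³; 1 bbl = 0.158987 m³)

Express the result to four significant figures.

0.009672 ft³

0.4144 bbl/day → 7.62549×10⁻⁷ m³/s
5.986 min → 359.16 s
V = Q × t = 7.62549×10⁻⁷ × 359.16 = 2.73877×10⁻⁴ m³
In ft³: 2.73877×10⁻⁴ / 0.0283168 = 0.00967189 ft³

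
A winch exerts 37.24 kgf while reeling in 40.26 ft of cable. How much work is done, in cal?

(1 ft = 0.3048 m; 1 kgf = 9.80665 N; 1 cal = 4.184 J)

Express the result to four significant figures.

37.24 kgf × 9.80665 = 365.2 N
40.26 ft × 0.3048 = 12.2712 m
W = F × d = 365.2 N × 12.2712 m = 4481.44 J
4481.44 J ÷ (4.184 J/cal) = 1071.09 cal

1071 cal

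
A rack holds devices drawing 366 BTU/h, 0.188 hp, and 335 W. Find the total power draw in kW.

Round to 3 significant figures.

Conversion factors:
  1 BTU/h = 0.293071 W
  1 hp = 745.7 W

366 BTU/h × 0.293071 = 107.264 W
0.188 hp × 745.7 = 140.192 W
335 W (already W)
Combined: 107.264 + 140.192 + 335 = 582.456 W
In kW: 582.456 / 1000 = 0.582456 kW

0.582 kW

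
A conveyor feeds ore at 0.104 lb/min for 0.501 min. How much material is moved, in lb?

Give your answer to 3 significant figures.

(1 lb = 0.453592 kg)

0.104 lb/min → 7.86226×10⁻⁴ kg/s
0.501 min → 30.06 s
m = ṁ × t = 7.86226×10⁻⁴ × 30.06 = 0.023634 kg
In lb: 0.023634 / 0.453592 = 0.0521041 lb

0.0521 lb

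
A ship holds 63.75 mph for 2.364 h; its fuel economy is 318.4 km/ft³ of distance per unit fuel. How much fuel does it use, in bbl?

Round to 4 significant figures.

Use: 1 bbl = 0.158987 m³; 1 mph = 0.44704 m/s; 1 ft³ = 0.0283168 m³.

63.75 mph → 28.4988 m/s
2.364 h → 8510.4 s
d = v × t = 28.4988 × 8510.4 = 242536 m
318.4 km/ft³ → 1.12442×10⁷ m/m³
V = d / (distance per unit fuel) = 242536 / 1.12442×10⁷ = 0.0215699 m³
In bbl: 0.0215699 / 0.158987 = 0.135671 bbl

0.1357 bbl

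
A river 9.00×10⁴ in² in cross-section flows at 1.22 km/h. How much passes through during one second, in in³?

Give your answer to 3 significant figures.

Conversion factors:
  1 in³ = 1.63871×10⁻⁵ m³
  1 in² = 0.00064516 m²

1.20×10⁶ in³

1.22 km/h × (1/3.6) → 0.338889 m/s
9.00×10⁴ in² × 0.00064516 → 58.0644 m²
V = v × A × t = 0.338889 m/s × 58.0644 m² × 1 s = 19.6774 m³
19.6774 m³ ÷ (1.63871×10⁻⁵ m³/in³) = 1.20079×10⁶ in³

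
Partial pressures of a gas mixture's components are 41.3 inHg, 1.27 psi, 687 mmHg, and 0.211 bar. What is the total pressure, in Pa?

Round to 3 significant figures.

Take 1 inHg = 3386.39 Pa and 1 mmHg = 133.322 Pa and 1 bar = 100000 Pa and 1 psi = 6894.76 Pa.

2.61×10⁵ Pa

41.3 inHg × 3386.39 = 139858 Pa
1.27 psi × 6894.76 = 8756.35 Pa
687 mmHg × 133.322 = 91592.2 Pa
0.211 bar × 100000 = 21100 Pa
Total: 139858 + 8756.35 + 91592.2 + 21100 = 261307 Pa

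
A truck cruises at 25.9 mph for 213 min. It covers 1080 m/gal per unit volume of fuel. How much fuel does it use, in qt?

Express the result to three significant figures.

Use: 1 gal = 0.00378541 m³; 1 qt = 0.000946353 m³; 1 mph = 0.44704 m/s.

25.9 mph → 11.5783 m/s
213 min → 12780 s
d = v × t = 11.5783 × 12780 = 147971 m
1080 m/gal → 285306 m/m³
V = d / (distance per unit fuel) = 147971 / 285306 = 0.51864 m³
In qt: 0.51864 / 0.000946353 = 548.041 qt

548 qt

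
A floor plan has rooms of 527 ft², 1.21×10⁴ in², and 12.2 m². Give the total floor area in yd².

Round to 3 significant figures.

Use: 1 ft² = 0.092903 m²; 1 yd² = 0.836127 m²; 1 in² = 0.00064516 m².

527 ft² × 0.092903 → 48.9599 m²
1.21×10⁴ in² × 0.00064516 → 7.80644 m²
12.2 m² (already m²)
Total: 48.9599 + 7.80644 + 12.2 = 68.9663 m²
In yd²: 68.9663 / 0.836127 = 82.483 yd²

82.5 yd²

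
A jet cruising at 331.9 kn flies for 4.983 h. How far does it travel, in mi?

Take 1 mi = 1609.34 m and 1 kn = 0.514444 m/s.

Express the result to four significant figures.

331.9 kn × 0.514444 = 170.744 m/s
4.983 h × 3600 = 17938.8 s
d = v × t = 170.744 m/s × 17938.8 s = 3.06294×10⁶ m
3.06294×10⁶ m ÷ (1609.34 m/mi) = 1903.23 mi

1903 mi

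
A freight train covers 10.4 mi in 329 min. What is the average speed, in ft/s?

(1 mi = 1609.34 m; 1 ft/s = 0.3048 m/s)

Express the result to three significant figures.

2.78 ft/s

10.4 mi × 1609.34 → 16737.1 m
329 min × 60 → 19740 s
v = d / t = 16737.1 m / 19740 s = 0.847877 m/s
0.847877 m/s ÷ (0.3048 m/s/ft/s) = 2.78175 ft/s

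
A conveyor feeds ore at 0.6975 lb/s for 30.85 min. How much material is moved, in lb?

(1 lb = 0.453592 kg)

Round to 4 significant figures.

1291 lb

0.6975 lb/s → 0.31638 kg/s
30.85 min → 1851 s
m = ṁ × t = 0.31638 × 1851 = 585.619 kg
In lb: 585.619 / 0.453592 = 1291.07 lb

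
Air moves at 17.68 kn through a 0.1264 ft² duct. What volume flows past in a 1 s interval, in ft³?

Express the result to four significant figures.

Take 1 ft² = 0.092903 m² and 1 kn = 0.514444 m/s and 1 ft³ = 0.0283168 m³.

3.772 ft³

17.68 kn × 0.514444 → 9.09537 m/s
0.1264 ft² × 0.092903 → 0.0117429 m²
V = v × A × t = 9.09537 m/s × 0.0117429 m² × 1 s = 0.106806 m³
0.106806 m³ ÷ (0.0283168 m³/ft³) = 3.77182 ft³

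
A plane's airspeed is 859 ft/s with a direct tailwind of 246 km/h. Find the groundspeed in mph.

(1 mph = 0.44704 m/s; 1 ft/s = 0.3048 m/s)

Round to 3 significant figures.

739 mph

859 ft/s × 0.3048 = 261.823 m/s
246 km/h × (1/3.6) = 68.3333 m/s
Sum: 261.823 + 68.3333 = 330.156 m/s
In mph: 330.156 / 0.44704 = 738.538 mph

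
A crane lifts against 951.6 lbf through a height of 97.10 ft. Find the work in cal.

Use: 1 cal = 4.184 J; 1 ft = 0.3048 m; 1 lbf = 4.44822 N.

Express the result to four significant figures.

951.6 lbf × 4.44822 → 4232.93 N
97.10 ft × 0.3048 → 29.5961 m
W = F × d = 4232.93 N × 29.5961 m = 125278 J
125278 J ÷ (4.184 J/cal) = 29942.2 cal

2.994×10⁴ cal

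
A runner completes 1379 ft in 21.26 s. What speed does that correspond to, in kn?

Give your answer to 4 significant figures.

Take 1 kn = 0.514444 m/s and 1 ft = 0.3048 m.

1379 ft × 0.3048 → 420.319 m
v = d / t = 420.319 m / 21.26 s = 19.7704 m/s
19.7704 m/s ÷ (0.514444 m/s/kn) = 38.4306 kn

38.43 kn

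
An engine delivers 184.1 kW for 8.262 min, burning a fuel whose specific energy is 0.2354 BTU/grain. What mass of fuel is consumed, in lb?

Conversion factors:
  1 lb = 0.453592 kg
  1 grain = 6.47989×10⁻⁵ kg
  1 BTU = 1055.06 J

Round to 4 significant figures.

184.1 kW → 184100 W
8.262 min → 495.72 s
E = P × t = 184100 × 495.72 = 9.12621×10⁷ J
0.2354 BTU/grain → 3.8328×10⁶ J/kg
m = E / e_s = 9.12621×10⁷ / 3.8328×10⁶ = 23.8108 kg
In lb: 23.8108 / 0.453592 = 52.4939 lb

52.49 lb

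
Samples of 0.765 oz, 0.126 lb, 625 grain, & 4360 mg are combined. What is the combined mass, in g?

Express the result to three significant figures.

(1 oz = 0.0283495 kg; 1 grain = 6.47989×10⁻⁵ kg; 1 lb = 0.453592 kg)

0.765 oz × 0.0283495 = 0.0216874 kg
0.126 lb × 0.453592 = 0.0571526 kg
625 grain × 6.47989×10⁻⁵ = 0.0404993 kg
4360 mg × 10⁻⁶ = 0.00436 kg
Total: 0.0216874 + 0.0571526 + 0.0404993 + 0.00436 = 0.123699 kg
In g: 0.123699 / 0.001 = 123.699 g

124 g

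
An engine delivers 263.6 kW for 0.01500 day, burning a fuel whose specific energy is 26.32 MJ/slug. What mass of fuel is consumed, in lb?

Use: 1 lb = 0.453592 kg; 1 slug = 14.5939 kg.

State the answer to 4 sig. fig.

263.6 kW → 263600 W
0.01500 day → 1296 s
E = P × t = 263600 × 1296 = 3.41626×10⁸ J
26.32 MJ/slug → 1.80349×10⁶ J/kg
m = E / e_s = 3.41626×10⁸ / 1.80349×10⁶ = 189.425 kg
In lb: 189.425 / 0.453592 = 417.611 lb

417.6 lb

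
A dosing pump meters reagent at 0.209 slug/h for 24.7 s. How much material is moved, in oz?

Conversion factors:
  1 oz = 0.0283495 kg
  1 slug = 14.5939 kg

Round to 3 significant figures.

0.209 slug/h → 8.47257×10⁻⁴ kg/s
m = ṁ × t = 8.47257×10⁻⁴ × 24.7 = 0.0209272 kg
In oz: 0.0209272 / 0.0283495 = 0.738186 oz

0.738 oz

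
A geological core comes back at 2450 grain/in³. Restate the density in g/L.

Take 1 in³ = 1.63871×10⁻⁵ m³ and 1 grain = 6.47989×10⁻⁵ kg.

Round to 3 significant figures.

2450 grain/in³ × 6.47989×10⁻⁵ kg/grain ÷ 1.63871×10⁻⁵ m³/in³ = 9687.94 kg/m³
9687.94 kg/m³ ÷ 0.001 kg/g × 0.001 m³/L = 9687.94 g/L

9690 g/L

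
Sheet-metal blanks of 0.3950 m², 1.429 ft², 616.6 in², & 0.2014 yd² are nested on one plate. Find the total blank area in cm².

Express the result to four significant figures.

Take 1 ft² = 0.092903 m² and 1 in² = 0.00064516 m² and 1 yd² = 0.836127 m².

1.094×10⁴ cm²

0.3950 m² (already m²)
1.429 ft² × 0.092903 = 0.132758 m²
616.6 in² × 0.00064516 = 0.397806 m²
0.2014 yd² × 0.836127 = 0.168396 m²
Total: 0.395 + 0.132758 + 0.397806 + 0.168396 = 1.09396 m²
In cm²: 1.09396 / 0.0001 = 10939.6 cm²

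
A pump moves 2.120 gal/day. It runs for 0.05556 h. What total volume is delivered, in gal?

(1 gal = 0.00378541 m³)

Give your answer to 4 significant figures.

2.120 gal/day → 9.28827×10⁻⁸ m³/s
0.05556 h → 200.016 s
V = Q × t = 9.28827×10⁻⁸ × 200.016 = 1.8578×10⁻⁵ m³
In gal: 1.8578×10⁻⁵ / 0.00378541 = 0.00490779 gal

0.004908 gal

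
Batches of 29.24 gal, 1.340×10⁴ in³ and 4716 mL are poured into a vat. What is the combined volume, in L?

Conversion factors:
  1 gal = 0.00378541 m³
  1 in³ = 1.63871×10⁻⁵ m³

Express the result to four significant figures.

335.0 L

29.24 gal × 0.00378541 → 0.110685 m³
1.340×10⁴ in³ × 1.63871×10⁻⁵ → 0.219587 m³
4716 mL × 10⁻⁶ → 0.004716 m³
Total: 0.110685 + 0.219587 + 0.004716 = 0.334988 m³
In L: 0.334988 / 0.001 = 334.988 L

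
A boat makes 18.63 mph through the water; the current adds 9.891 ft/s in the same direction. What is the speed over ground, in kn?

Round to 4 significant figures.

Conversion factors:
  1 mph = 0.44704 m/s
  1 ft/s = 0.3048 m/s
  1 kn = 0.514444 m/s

22.05 kn

18.63 mph × 0.44704 → 8.32836 m/s
9.891 ft/s × 0.3048 → 3.01478 m/s
Total: 8.32836 + 3.01478 = 11.3431 m/s
In kn: 11.3431 / 0.514444 = 22.0492 kn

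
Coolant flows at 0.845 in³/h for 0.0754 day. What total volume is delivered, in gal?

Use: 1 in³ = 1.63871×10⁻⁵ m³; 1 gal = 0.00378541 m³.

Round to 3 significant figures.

0.00662 gal

0.845 in³/h → 3.84642×10⁻⁹ m³/s
0.0754 day → 6514.56 s
V = Q × t = 3.84642×10⁻⁹ × 6514.56 = 2.50577×10⁻⁵ m³
In gal: 2.50577×10⁻⁵ / 0.00378541 = 0.00661955 gal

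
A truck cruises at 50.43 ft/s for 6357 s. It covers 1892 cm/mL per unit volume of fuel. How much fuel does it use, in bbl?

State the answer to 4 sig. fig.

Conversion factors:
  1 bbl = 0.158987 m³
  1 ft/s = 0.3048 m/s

0.03248 bbl

50.43 ft/s → 15.3711 m/s
d = v × t = 15.3711 × 6357 = 97714.1 m
1892 cm/mL → 1.892×10⁷ m/m³
V = d / (distance per unit fuel) = 97714.1 / 1.892×10⁷ = 0.00516459 m³
In bbl: 0.00516459 / 0.158987 = 0.0324844 bbl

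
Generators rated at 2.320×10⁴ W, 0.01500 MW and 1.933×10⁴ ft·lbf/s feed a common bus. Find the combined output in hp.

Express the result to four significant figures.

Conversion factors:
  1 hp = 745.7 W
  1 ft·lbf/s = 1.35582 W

86.37 hp

2.320×10⁴ W (already W)
0.01500 MW × 1000000 → 15000 W
1.933×10⁴ ft·lbf/s × 1.35582 → 26208 W
Sum: 23200 + 15000 + 26208 = 64408 W
In hp: 64408 / 745.7 = 86.3725 hp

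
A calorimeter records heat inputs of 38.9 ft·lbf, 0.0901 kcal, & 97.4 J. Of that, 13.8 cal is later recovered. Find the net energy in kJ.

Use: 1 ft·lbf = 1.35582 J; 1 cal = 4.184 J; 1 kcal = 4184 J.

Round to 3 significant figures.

0.469 kJ

38.9 ft·lbf × 1.35582 = 52.7414 J
0.0901 kcal × 4184 = 376.978 J
97.4 J (already J)
13.8 cal × 4.184 = 57.7392 J
Net: 52.7414 + 376.978 + 97.4 − 57.7392 = 469.38 J
In kJ: 469.38 / 1000 = 0.46938 kJ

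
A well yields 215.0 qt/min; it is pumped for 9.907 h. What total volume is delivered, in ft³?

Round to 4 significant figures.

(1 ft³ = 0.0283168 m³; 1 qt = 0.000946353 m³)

4271 ft³

215.0 qt/min → 0.0033911 m³/s
9.907 h → 35665.2 s
V = Q × t = 0.0033911 × 35665.2 = 120.944 m³
In ft³: 120.944 / 0.0283168 = 4271.1 ft³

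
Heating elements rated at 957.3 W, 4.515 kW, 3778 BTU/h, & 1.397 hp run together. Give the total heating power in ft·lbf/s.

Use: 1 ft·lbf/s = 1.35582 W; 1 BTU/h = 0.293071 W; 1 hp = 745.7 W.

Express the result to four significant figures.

957.3 W (already W)
4.515 kW × 1000 → 4515 W
3778 BTU/h × 0.293071 → 1107.22 W
1.397 hp × 745.7 → 1041.74 W
Combined: 957.3 + 4515 + 1107.22 + 1041.74 = 7621.26 W
In ft·lbf/s: 7621.26 / 1.35582 = 5621.14 ft·lbf/s

5621 ft·lbf/s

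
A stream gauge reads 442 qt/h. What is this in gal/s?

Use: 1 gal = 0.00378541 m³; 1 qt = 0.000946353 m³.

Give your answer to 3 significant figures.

0.0307 gal/s

442 qt/h × 0.000946353 m³/qt ÷ 3600 s/h = 1.16191×10⁻⁴ m³/s
1.16191×10⁻⁴ m³/s ÷ 0.00378541 m³/gal = 0.0306944 gal/s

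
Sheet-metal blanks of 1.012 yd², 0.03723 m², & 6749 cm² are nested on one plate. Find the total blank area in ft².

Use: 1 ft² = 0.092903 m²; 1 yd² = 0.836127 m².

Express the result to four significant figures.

16.77 ft²

1.012 yd² × 0.836127 = 0.846161 m²
0.03723 m² (already m²)
6749 cm² × 0.0001 = 0.6749 m²
Total: 0.846161 + 0.03723 + 0.6749 = 1.55829 m²
In ft²: 1.55829 / 0.092903 = 16.7733 ft²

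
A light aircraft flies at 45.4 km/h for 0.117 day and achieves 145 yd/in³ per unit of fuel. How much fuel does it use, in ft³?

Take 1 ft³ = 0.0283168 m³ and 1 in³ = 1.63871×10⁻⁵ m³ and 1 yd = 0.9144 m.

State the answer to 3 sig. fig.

45.4 km/h → 12.6111 m/s
0.117 day → 10108.8 s
d = v × t = 12.6111 × 10108.8 = 127483 m
145 yd/in³ → 8.091×10⁶ m/m³
V = d / (distance per unit fuel) = 127483 / 8.091×10⁶ = 0.0157561 m³
In ft³: 0.0157561 / 0.0283168 = 0.556422 ft³

0.556 ft³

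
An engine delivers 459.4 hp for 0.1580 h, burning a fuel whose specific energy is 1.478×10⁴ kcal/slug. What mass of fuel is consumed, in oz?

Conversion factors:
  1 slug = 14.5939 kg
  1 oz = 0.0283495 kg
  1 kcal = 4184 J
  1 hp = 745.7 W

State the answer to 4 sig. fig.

459.4 hp → 342575 W
0.1580 h → 568.8 s
E = P × t = 342575 × 568.8 = 1.94857×10⁸ J
1.478×10⁴ kcal/slug → 4.23735×10⁶ J/kg
m = E / e_s = 1.94857×10⁸ / 4.23735×10⁶ = 45.9856 kg
In oz: 45.9856 / 0.0283495 = 1622.1 oz

1622 oz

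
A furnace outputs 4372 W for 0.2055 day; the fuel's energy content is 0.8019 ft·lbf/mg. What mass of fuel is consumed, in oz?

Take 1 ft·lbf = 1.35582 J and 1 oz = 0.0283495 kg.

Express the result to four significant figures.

2518 oz

0.2055 day → 17755.2 s
E = P × t = 4372 × 17755.2 = 7.76257×10⁷ J
0.8019 ft·lbf/mg → 1.08723×10⁶ J/kg
m = E / e_s = 7.76257×10⁷ / 1.08723×10⁶ = 71.3977 kg
In oz: 71.3977 / 0.0283495 = 2518.48 oz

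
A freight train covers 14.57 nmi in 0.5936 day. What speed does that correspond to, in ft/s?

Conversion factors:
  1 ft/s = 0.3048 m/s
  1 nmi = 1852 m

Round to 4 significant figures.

14.57 nmi × 1852 → 26983.6 m
0.5936 day × 86400 → 51287 s
v = d / t = 26983.6 m / 51287 s = 0.526129 m/s
0.526129 m/s ÷ (0.3048 m/s/ft/s) = 1.72615 ft/s

1.726 ft/s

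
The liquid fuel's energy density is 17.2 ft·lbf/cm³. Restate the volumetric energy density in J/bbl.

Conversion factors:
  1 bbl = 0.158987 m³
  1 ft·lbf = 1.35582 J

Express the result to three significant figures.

3.71×10⁶ J/bbl

17.2 ft·lbf/cm³ × 1.35582 J/ft·lbf ÷ 10⁻⁶ m³/cm³ = 2.33201×10⁷ J/m³
2.33201×10⁷ J/m³ × 0.158987 m³/bbl = 3.70759×10⁶ J/bbl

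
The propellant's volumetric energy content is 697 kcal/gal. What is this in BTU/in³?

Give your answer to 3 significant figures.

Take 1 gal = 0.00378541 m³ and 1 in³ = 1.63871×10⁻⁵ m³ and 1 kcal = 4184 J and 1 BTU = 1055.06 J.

697 kcal/gal × 4184 J/kcal ÷ 0.00378541 m³/gal = 7.70392×10⁸ J/m³
7.70392×10⁸ J/m³ ÷ 1055.06 J/BTU × 1.63871×10⁻⁵ m³/in³ = 11.9657 BTU/in³

12.0 BTU/in³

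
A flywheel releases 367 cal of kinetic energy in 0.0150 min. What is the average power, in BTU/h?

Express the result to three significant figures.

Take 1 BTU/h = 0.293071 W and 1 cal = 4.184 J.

5820 BTU/h

367 cal × 4.184 → 1535.53 J
0.0150 min × 60 → 0.9 s
P = E / t = 1535.53 J / 0.9 s = 1706.14 W
1706.14 W ÷ (0.293071 W/BTU/h) = 5821.59 BTU/h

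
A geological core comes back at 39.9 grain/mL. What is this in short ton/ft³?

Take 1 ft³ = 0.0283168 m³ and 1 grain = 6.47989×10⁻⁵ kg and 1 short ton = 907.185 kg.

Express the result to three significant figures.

39.9 grain/mL × 6.47989×10⁻⁵ kg/grain ÷ 10⁻⁶ m³/mL = 2585.48 kg/m³
2585.48 kg/m³ ÷ 907.185 kg/short ton × 0.0283168 m³/ft³ = 0.080703 short ton/ft³

0.0807 short ton/ft³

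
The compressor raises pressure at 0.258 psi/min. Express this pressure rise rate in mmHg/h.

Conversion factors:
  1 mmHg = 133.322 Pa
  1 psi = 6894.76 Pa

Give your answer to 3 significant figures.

801 mmHg/h

0.258 psi/min × 6894.76 Pa/psi ÷ 60 s/min = 29.6475 Pa/s
29.6475 Pa/s ÷ 133.322 Pa/mmHg × 3600 s/h = 800.551 mmHg/h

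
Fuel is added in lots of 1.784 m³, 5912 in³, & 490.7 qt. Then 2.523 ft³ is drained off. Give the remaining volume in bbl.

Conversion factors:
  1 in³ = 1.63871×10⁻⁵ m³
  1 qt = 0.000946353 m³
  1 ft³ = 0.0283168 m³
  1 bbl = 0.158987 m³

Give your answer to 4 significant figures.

14.30 bbl

1.784 m³ (already m³)
5912 in³ × 1.63871×10⁻⁵ = 0.0968805 m³
490.7 qt × 0.000946353 = 0.464375 m³
2.523 ft³ × 0.0283168 = 0.0714433 m³
Result: 1.784 + 0.0968805 + 0.464375 − 0.0714433 = 2.27381 m³
In bbl: 2.27381 / 0.158987 = 14.3019 bbl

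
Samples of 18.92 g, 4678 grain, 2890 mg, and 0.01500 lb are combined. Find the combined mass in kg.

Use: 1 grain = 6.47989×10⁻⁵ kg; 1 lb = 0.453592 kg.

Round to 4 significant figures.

0.3317 kg

18.92 g × 0.001 = 0.01892 kg
4678 grain × 6.47989×10⁻⁵ = 0.303129 kg
2890 mg × 10⁻⁶ = 0.00289 kg
0.01500 lb × 0.453592 = 0.00680388 kg
Combined: 0.01892 + 0.303129 + 0.00289 + 0.00680388 = 0.331743 kg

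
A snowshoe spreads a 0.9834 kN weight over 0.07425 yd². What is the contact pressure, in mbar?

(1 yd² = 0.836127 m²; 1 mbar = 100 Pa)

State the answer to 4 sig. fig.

158.4 mbar

0.9834 kN × 1000 = 983.4 N
0.07425 yd² × 0.836127 = 0.0620824 m²
P = F / A = 983.4 N / 0.0620824 m² = 15840.2 Pa
15840.2 Pa ÷ (100 Pa/mbar) = 158.402 mbar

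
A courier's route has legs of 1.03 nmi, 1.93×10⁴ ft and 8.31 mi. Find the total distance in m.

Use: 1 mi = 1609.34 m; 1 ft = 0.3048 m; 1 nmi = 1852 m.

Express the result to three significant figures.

2.12×10⁴ m

1.03 nmi × 1852 = 1907.56 m
1.93×10⁴ ft × 0.3048 = 5882.64 m
8.31 mi × 1609.34 = 13373.6 m
Combined: 1907.56 + 5882.64 + 13373.6 = 21163.8 m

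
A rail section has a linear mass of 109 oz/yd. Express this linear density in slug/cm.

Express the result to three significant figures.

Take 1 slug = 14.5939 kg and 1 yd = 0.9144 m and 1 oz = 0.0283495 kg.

109 oz/yd × 0.0283495 kg/oz ÷ 0.9144 m/yd = 3.37937 kg/m
3.37937 kg/m ÷ 14.5939 kg/slug × 0.01 m/cm = 0.0023156 slug/cm

0.00232 slug/cm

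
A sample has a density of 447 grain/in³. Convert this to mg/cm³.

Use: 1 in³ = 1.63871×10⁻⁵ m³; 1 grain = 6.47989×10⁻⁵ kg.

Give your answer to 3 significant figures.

447 grain/in³ × 6.47989×10⁻⁵ kg/grain ÷ 1.63871×10⁻⁵ m³/in³ = 1767.56 kg/m³
1767.56 kg/m³ ÷ 10⁻⁶ kg/mg × 10⁻⁶ m³/cm³ = 1767.56 mg/cm³

1770 mg/cm³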